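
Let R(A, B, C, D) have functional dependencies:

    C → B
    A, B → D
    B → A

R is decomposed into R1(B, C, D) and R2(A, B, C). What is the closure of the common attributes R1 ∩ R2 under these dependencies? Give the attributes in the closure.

R1 ∩ R2 = {B, C}.
B → A applies, adding A
A, B → D applies, adding D
Closure: {A, B, C, D}.

A, B, C, D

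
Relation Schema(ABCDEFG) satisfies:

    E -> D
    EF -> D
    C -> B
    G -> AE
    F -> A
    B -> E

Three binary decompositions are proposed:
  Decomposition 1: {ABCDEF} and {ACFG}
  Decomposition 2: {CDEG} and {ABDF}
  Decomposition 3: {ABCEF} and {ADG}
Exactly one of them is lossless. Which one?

Decomposition 1: common = {ACF}, closure = {ABCDEF} → lossless.
Decomposition 2: common = {D}, closure = {D} → lossy.
Decomposition 3: common = {A}, closure = {A} → lossy.

Decomposition 1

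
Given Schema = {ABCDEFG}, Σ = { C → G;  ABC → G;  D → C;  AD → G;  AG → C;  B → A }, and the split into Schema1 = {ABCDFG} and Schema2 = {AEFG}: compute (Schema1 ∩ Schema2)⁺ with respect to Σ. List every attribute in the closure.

Schema1 ∩ Schema2 = {AFG}.
AG → C applies, adding C
Closure: {ACFG}.

ACFG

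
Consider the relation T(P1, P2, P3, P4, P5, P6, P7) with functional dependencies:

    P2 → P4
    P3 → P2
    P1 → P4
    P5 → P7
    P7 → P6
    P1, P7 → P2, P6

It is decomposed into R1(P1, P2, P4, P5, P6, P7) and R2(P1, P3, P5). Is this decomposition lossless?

Yes

Common attributes: R1 ∩ R2 = {P1, P5}.
Closure of {P1, P5}: P1 → P4 applies, adding P4; P5 → P7 applies, adding P7; P7 → P6 applies, adding P6; P1, P7 → P2, P6 applies, adding P2. So (P1, P5)⁺ = {P1, P2, P4, P5, P6, P7}.
This closure contains every attribute of R1, so R1 ∩ R2 → R1. The join is lossless.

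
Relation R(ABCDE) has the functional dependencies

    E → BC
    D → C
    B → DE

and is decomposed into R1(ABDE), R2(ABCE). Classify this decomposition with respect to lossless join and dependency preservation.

lossless but not dependency-preserving

Lossless test: (ABE)⁺ = {ABCDE}, which contains all of one fragment — lossless.
Dependency preservation: the restricted closure of {D} across the fragments never reaches {C}, so D → C cannot be enforced without a join — not preserved.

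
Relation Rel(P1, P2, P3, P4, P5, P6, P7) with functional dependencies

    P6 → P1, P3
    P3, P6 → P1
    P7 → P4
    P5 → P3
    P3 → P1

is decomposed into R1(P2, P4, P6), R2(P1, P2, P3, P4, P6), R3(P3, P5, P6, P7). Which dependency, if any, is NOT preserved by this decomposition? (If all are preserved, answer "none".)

Check P7 → P4: no single fragment contains all of {P4, P7}, and the restricted closure of {P7} across the fragments never reaches {P4}.
P6 → P1, P3 is preserved.
P3, P6 → P1 is preserved.
P5 → P3 is preserved.
P3 → P1 is preserved.

P7 → P4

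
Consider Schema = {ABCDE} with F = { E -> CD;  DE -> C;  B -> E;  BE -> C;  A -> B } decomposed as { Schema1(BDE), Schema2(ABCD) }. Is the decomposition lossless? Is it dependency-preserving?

lossless but not dependency-preserving

Lossless test: (BD)⁺ = {BCDE}, which contains all of one fragment — lossless.
Dependency preservation: the restricted closure of {E} across the fragments never reaches {CD}, so E → CD cannot be enforced without a join — not preserved.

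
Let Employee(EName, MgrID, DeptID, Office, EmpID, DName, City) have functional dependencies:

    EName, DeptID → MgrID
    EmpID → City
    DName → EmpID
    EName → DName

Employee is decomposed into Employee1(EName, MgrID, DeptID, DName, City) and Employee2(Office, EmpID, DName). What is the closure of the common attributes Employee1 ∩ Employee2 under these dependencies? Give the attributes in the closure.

Employee1 ∩ Employee2 = {DName}.
DName → EmpID applies, adding EmpID
EmpID → City applies, adding City
Closure: {EmpID, DName, City}.

EmpID, DName, City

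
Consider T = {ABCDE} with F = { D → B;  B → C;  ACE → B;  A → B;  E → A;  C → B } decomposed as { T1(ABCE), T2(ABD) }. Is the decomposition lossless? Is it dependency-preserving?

Lossless test: (AB)⁺ = {ABC}, which is a superkey of neither fragment — lossy.
Dependency preservation: every FD's attributes lie within a single fragment, so each can be enforced locally — preserved.

lossy but dependency-preserving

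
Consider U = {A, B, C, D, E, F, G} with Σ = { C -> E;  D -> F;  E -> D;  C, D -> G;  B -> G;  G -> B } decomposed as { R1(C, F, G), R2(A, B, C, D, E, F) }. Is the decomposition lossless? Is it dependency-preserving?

Lossless test: (C, F)⁺ = {B, C, D, E, F, G}, which contains all of one fragment — lossless.
Dependency preservation: the restricted closure of {B} across the fragments never reaches {G}, so B → G cannot be enforced without a join — not preserved.

lossless but not dependency-preserving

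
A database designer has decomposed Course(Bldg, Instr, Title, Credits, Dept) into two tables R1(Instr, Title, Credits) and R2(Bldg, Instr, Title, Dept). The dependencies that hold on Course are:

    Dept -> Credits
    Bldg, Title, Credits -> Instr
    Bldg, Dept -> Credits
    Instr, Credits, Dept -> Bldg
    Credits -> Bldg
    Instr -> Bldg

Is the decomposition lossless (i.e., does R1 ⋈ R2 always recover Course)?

Common attributes: R1 ∩ R2 = {Instr, Title}.
Closure of {Instr, Title}: Instr → Bldg applies, adding Bldg. So (Instr, Title)⁺ = {Bldg, Instr, Title}.
The closure contains neither all of R1 = {Instr, Title, Credits} nor all of R2 = {Bldg, Instr, Title, Dept}, so the common attributes are not a superkey of either fragment. The join is lossy.

No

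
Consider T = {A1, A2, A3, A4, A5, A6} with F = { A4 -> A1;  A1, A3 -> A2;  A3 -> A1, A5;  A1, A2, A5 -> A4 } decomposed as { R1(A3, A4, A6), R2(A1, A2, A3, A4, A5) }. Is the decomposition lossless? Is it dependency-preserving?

lossless and dependency-preserving

Lossless test: (A3, A4)⁺ = {A1, A2, A3, A4, A5}, which contains all of one fragment — lossless.
Dependency preservation: every FD's attributes lie within a single fragment, so each can be enforced locally — preserved.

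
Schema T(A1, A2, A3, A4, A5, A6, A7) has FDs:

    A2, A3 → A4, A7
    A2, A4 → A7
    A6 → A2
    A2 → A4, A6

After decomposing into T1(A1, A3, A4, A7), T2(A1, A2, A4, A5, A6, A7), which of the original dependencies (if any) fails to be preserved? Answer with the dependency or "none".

A2, A3 → A4, A7: restricted closure across fragments reaches A4, A7.
A2, A4 → A7 lies within T2.
A6 → A2 lies within T2.
A2 → A4, A6 lies within T2.
Every dependency is enforceable on the fragments, so the decomposition is dependency-preserving.

none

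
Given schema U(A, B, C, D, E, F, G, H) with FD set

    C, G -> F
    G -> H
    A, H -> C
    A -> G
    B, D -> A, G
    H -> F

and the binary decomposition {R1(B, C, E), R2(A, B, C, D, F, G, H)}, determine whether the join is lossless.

No

Common attributes: R1 ∩ R2 = {B, C}.
No dependency enlarges {B, C}, so (B, C)⁺ = {B, C}.
The closure contains neither all of R1 = {B, C, E} nor all of R2 = {A, B, C, D, F, G, H}, so the common attributes are not a superkey of either fragment. The join is lossy.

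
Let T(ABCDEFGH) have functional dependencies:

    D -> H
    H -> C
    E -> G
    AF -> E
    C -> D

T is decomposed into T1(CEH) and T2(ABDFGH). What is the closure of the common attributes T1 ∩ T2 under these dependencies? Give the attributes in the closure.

CDH

T1 ∩ T2 = {H}.
H → C applies, adding C
C → D applies, adding D
Closure: {CDH}.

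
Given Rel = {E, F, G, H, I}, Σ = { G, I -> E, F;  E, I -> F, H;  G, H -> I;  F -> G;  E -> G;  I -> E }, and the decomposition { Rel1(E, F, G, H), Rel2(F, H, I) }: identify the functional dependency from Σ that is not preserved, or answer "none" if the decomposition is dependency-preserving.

G, I → E, F: restricted closure across fragments reaches E, F.
E, I → F, H: restricted closure across fragments reaches F, H.
G, H → I: restricted closure across fragments reaches I.
F → G lies within Rel1.
E → G lies within Rel1.
I → E: restricted closure across fragments reaches E.
Every dependency is enforceable on the fragments, so the decomposition is dependency-preserving.

none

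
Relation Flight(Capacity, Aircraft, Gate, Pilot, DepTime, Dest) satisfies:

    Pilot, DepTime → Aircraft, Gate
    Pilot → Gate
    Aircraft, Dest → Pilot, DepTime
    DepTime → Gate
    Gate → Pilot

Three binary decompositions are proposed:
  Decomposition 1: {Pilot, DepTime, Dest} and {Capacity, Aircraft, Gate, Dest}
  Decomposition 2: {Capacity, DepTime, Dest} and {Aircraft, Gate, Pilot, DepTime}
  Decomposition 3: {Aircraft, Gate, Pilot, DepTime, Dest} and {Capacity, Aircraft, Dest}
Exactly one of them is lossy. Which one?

Decomposition 1

Decomposition 1: common = {Dest}, closure = {Dest} → lossy.
Decomposition 2: common = {DepTime}, closure = {Aircraft, Gate, Pilot, DepTime} → lossless.
Decomposition 3: common = {Aircraft, Dest}, closure = {Aircraft, Gate, Pilot, DepTime, Dest} → lossless.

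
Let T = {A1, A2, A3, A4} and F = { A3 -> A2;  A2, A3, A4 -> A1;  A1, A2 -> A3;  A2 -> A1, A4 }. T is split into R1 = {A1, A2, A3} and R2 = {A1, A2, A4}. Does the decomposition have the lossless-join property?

Common attributes: R1 ∩ R2 = {A1, A2}.
Closure of {A1, A2}: A1, A2 → A3 applies, adding A3; A2 → A1, A4 applies, adding A4. So (A1, A2)⁺ = {A1, A2, A3, A4}.
This closure contains every attribute of R1, so R1 ∩ R2 → R1. The join is lossless.

Yes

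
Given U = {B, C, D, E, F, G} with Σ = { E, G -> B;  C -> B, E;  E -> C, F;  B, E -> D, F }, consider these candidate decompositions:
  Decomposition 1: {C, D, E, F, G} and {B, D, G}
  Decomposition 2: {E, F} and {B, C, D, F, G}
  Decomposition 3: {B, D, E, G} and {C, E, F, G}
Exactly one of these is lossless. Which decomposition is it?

Decomposition 1: common = {D, G}, closure = {D, G} → lossy.
Decomposition 2: common = {F}, closure = {F} → lossy.
Decomposition 3: common = {E, G}, closure = {B, C, D, E, F, G} → lossless.

Decomposition 3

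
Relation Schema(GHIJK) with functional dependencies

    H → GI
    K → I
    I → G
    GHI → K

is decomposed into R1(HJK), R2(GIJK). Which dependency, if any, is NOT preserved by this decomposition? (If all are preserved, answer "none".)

none

H → GI: restricted closure across fragments reaches GI.
K → I lies within R2.
I → G lies within R2.
GHI → K: restricted closure across fragments reaches K.
Every dependency is enforceable on the fragments, so the decomposition is dependency-preserving.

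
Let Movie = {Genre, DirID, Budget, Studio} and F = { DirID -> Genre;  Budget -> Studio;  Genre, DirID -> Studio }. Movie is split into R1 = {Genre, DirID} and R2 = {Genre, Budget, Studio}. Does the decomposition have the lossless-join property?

Common attributes: R1 ∩ R2 = {Genre}.
No dependency enlarges {Genre}, so (Genre)⁺ = {Genre}.
The closure contains neither all of R1 = {Genre, DirID} nor all of R2 = {Genre, Budget, Studio}, so the common attributes are not a superkey of either fragment. The join is lossy.

No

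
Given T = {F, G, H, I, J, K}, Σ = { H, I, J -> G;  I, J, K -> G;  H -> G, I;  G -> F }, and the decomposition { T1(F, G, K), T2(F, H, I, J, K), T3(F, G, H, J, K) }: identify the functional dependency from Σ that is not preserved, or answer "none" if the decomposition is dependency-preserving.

I, J, K -> G

Check I, J, K → G: no single fragment contains all of {G, I, J, K}, and the restricted closure of {I, J, K} across the fragments never reaches {G}.
H, I, J → G is preserved.
H → G, I is preserved.
G → F is preserved.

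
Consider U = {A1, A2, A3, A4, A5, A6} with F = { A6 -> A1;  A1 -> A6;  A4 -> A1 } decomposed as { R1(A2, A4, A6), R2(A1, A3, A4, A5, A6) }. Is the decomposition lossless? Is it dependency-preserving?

lossy but dependency-preserving

Lossless test: (A4, A6)⁺ = {A1, A4, A6}, which is a superkey of neither fragment — lossy.
Dependency preservation: every FD's attributes lie within a single fragment, so each can be enforced locally — preserved.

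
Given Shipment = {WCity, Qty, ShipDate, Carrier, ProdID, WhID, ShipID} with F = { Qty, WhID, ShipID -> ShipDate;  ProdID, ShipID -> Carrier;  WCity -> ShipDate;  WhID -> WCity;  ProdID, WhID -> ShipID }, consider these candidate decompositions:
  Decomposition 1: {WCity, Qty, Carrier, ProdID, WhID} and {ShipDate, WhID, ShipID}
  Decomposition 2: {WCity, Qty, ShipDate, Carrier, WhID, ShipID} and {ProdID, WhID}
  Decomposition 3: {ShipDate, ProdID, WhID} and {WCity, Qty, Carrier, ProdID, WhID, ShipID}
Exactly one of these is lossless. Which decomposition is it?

Decomposition 1: common = {WhID}, closure = {WCity, ShipDate, WhID} → lossy.
Decomposition 2: common = {WhID}, closure = {WCity, ShipDate, WhID} → lossy.
Decomposition 3: common = {ProdID, WhID}, closure = {WCity, ShipDate, Carrier, ProdID, WhID, ShipID} → lossless.

Decomposition 3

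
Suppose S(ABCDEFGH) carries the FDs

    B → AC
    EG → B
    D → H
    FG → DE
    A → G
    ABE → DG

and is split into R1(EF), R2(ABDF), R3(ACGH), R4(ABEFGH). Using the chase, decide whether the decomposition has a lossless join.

Chase test. Columns are ABCDEFGH; row i has aⱼ where attribute j ∈ Ri, else bᵢⱼ.
Initial tableau (one row per fragment):
  row 1: b11 b12 b13 b14 a5 a6 b17 b18
  row 2: a1 a2 b23 a4 b25 a6 b27 b28
  row 3: a1 b32 a3 b34 b35 b36 a7 a8
  row 4: a1 a2 b43 b44 a5 a6 a7 a8
Rows 2 and 4 agree on B; apply B→AC and equate their AC entries.
Rows 2 and 3 agree on A; apply A→G and equate their G entries.
Rows 2 and 4 agree on FG; apply FG→DE and equate their DE entries.
Rows 2 and 4 agree on D; apply D→H and equate their H entries.
No row becomes fully distinguished — the join is lossy.

No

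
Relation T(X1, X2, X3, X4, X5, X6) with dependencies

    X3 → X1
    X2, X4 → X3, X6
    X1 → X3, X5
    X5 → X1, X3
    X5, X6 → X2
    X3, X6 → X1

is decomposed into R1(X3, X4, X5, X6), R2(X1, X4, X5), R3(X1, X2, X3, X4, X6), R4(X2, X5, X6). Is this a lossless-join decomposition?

Yes

Chase test. Columns are X1, X2, X3, X4, X5, X6; row i has aⱼ where attribute j ∈ Ri, else bᵢⱼ.
Initial tableau (one row per fragment):
  row 1: b11 b12 a3 a4 a5 a6
  row 2: a1 b22 b23 a4 a5 b26
  row 3: a1 a2 a3 a4 b35 a6
  row 4: b41 a2 b43 b44 a5 a6
Rows 1 and 3 agree on X3; apply X3→X1 and equate their X1 entries.
Rows 1 and 2 agree on X1; apply X1→X3, X5 and equate their X3, X5 entries.
Rows 1 and 3 agree on X1; apply X1→X3, X5 and equate their X3, X5 entries.
Rows 1 and 4 agree on X5; apply X5→X1, X3 and equate their X1, X3 entries.
Rows 1 and 3 agree on X5, X6; apply X5, X6→X2 and equate their X2 entries.
Row 1 is now all distinguished symbols — the join is lossless.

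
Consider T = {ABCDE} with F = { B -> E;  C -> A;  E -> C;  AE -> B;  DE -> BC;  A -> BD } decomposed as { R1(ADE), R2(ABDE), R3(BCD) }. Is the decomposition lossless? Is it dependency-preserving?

lossless and dependency-preserving

Lossless test (chase): Rows 2 and 3 agree on B; apply B→E and equate their E entries. Rows 1 and 2 agree on E; apply E→C and equate their C entries. Rows 1 and 3 agree on E; apply E→C and equate their C entries. Rows 1 and 2 agree on AE; apply AE→B and equate their B entries. Rows 1 and 3 agree on C; apply C→A and equate their A entries. Row 1 is now all distinguished symbols — the join is lossless.
Dependency preservation: C → A; E → C; DE → BC are not contained in any single fragment, but the restricted closure of each left-hand side across the fragments still reaches the right-hand side; the remaining FDs each lie inside some fragment. All dependencies are preserved.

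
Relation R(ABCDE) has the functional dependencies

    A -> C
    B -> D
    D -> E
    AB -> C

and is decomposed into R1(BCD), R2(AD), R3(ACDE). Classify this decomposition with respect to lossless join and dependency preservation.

Lossless test (chase): Rows 2 and 3 agree on A; apply A→C and equate their C entries. Rows 1 and 2 agree on D; apply D→E and equate their E entries. Rows 1 and 3 agree on D; apply D→E and equate their E entries. No row becomes fully distinguished — the join is lossy.
Dependency preservation: AB → C is not contained in any single fragment, but the restricted closure of its left-hand side across the fragments still reaches the right-hand side; the remaining FDs each lie inside some fragment. All dependencies are preserved.

lossy but dependency-preserving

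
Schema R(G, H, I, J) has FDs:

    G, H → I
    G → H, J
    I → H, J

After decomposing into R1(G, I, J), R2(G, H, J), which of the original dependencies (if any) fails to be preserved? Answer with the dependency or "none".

Check I → H, J: no single fragment contains all of {H, I, J}, and the restricted closure of {I} across the fragments never reaches {H, J}.
G, H → I is preserved.
G → H, J is preserved.

I → H, J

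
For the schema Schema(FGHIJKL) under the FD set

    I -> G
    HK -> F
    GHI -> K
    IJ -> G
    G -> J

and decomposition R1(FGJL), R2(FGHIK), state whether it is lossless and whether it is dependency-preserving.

lossy but dependency-preserving

Lossless test: (FG)⁺ = {FGJ}, which is a superkey of neither fragment — lossy.
Dependency preservation: IJ → G is not contained in any single fragment, but the restricted closure of its left-hand side across the fragments still reaches the right-hand side; the remaining FDs each lie inside some fragment. All dependencies are preserved.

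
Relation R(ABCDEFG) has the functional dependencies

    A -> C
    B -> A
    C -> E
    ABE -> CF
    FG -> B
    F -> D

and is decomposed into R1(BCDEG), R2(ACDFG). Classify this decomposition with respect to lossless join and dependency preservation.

Lossless test: (CDG)⁺ = {CDEG}, which is a superkey of neither fragment — lossy.
Dependency preservation: the restricted closure of {B} across the fragments never reaches {A}, so B → A cannot be enforced without a join — not preserved.

lossy and not dependency-preserving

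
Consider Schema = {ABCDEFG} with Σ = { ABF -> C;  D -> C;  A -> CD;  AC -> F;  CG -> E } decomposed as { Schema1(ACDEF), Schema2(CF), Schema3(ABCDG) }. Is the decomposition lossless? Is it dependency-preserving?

lossy and not dependency-preserving

Lossless test (chase): Rows 1 and 3 agree on AC; apply AC→F and equate their F entries. No row becomes fully distinguished — the join is lossy.
Dependency preservation: the restricted closure of {CG} across the fragments never reaches {E}, so CG → E cannot be enforced without a join — not preserved.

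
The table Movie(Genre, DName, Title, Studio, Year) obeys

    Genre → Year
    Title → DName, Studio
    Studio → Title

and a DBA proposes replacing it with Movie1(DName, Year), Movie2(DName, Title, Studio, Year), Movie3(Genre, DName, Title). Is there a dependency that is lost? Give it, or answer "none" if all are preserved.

Check Genre → Year: no single fragment contains all of {Genre, Year}, and the restricted closure of {Genre} across the fragments never reaches {Year}.
Title → DName, Studio is preserved.
Studio → Title is preserved.

Genre → Year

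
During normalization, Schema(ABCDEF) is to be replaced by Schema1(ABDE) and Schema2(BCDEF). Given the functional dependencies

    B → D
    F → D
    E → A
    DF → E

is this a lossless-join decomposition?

Yes

Common attributes: Schema1 ∩ Schema2 = {BDE}.
Closure of {BDE}: E → A applies, adding A. So (BDE)⁺ = {ABDE}.
This closure contains every attribute of Schema1, so Schema1 ∩ Schema2 → Schema1. The join is lossless.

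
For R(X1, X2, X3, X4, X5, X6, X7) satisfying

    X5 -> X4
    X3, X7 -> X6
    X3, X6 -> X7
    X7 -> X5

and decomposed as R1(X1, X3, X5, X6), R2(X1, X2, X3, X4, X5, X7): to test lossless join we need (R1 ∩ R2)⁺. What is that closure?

R1 ∩ R2 = {X1, X3, X5}.
X5 → X4 applies, adding X4
Closure: {X1, X3, X4, X5}.

X1, X3, X4, X5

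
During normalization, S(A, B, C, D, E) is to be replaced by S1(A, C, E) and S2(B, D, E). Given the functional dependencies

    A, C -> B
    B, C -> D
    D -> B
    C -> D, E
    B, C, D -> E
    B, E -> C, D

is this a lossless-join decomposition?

Common attributes: S1 ∩ S2 = {E}.
No dependency enlarges {E}, so (E)⁺ = {E}.
The closure contains neither all of S1 = {A, C, E} nor all of S2 = {B, D, E}, so the common attributes are not a superkey of either fragment. The join is lossy.

No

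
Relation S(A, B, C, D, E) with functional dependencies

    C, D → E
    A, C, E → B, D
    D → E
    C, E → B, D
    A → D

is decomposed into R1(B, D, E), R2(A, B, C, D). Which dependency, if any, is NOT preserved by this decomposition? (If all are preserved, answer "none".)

Check C, E → B, D: no single fragment contains all of {B, C, D, E}, and the restricted closure of {C, E} across the fragments never reaches {B, D}.
C, D → E is preserved.
A, C, E → B, D is preserved.
D → E is preserved.
A → D is preserved.

C, E → B, D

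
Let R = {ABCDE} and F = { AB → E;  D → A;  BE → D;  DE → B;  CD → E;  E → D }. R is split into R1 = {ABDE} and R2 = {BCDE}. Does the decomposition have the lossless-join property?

Yes

Common attributes: R1 ∩ R2 = {BDE}.
Closure of {BDE}: D → A applies, adding A. So (BDE)⁺ = {ABDE}.
This closure contains every attribute of R1, so R1 ∩ R2 → R1. The join is lossless.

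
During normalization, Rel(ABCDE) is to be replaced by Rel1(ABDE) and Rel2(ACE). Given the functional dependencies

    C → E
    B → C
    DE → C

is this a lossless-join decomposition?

Common attributes: Rel1 ∩ Rel2 = {AE}.
No dependency enlarges {AE}, so (AE)⁺ = {AE}.
The closure contains neither all of Rel1 = {ABDE} nor all of Rel2 = {ACE}, so the common attributes are not a superkey of either fragment. The join is lossy.

No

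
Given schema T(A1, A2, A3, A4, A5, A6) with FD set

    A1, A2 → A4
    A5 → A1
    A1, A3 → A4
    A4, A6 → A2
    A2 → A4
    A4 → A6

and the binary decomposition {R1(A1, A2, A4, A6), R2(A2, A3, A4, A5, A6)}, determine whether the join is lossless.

No

Common attributes: R1 ∩ R2 = {A2, A4, A6}.
No dependency enlarges {A2, A4, A6}, so (A2, A4, A6)⁺ = {A2, A4, A6}.
The closure contains neither all of R1 = {A1, A2, A4, A6} nor all of R2 = {A2, A3, A4, A5, A6}, so the common attributes are not a superkey of either fragment. The join is lossy.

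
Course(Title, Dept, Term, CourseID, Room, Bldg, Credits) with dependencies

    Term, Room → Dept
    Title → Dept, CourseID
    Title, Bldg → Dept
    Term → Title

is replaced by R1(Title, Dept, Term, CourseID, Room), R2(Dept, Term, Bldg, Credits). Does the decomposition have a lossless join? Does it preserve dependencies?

Lossless test: (Dept, Term)⁺ = {Title, Dept, Term, CourseID}, which is a superkey of neither fragment — lossy.
Dependency preservation: Title, Bldg → Dept is not contained in any single fragment, but the restricted closure of its left-hand side across the fragments still reaches the right-hand side; the remaining FDs each lie inside some fragment. All dependencies are preserved.

lossy but dependency-preserving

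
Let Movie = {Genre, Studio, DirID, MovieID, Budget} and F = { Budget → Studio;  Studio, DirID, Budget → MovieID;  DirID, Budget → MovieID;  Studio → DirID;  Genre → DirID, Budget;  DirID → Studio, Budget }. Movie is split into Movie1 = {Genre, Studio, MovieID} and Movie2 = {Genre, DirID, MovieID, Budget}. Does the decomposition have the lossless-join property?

Yes

Common attributes: Movie1 ∩ Movie2 = {Genre, MovieID}.
Closure of {Genre, MovieID}: Genre → DirID, Budget applies, adding DirID, Budget; DirID → Studio, Budget applies, adding Studio. So (Genre, MovieID)⁺ = {Genre, Studio, DirID, MovieID, Budget}.
This closure contains every attribute of Movie1, so Movie1 ∩ Movie2 → Movie1. The join is lossless.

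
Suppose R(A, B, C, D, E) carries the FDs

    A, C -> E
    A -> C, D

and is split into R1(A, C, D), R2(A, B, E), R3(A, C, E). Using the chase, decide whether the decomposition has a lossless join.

Chase test. Columns are A, B, C, D, E; row i has aⱼ where attribute j ∈ Ri, else bᵢⱼ.
Initial tableau (one row per fragment):
  row 1: a1 b12 a3 a4 b15
  row 2: a1 a2 b23 b24 a5
  row 3: a1 b32 a3 b34 a5
Rows 1 and 3 agree on A, C; apply A, C→E and equate their E entries.
Rows 1 and 2 agree on A; apply A→C, D and equate their C, D entries.
Rows 1 and 3 agree on A; apply A→C, D and equate their C, D entries.
Row 2 is now all distinguished symbols — the join is lossless.

Yes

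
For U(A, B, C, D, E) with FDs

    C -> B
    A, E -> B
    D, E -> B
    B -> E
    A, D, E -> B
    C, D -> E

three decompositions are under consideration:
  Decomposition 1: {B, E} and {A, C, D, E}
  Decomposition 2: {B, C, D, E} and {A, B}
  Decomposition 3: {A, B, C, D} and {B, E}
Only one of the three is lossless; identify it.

Decomposition 1: common = {E}, closure = {E} → lossy.
Decomposition 2: common = {B}, closure = {B, E} → lossy.
Decomposition 3: common = {B}, closure = {B, E} → lossless.

Decomposition 3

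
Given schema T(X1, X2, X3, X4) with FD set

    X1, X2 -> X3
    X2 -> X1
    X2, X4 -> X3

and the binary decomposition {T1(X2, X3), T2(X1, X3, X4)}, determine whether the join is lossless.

No

Common attributes: T1 ∩ T2 = {X3}.
No dependency enlarges {X3}, so (X3)⁺ = {X3}.
The closure contains neither all of T1 = {X2, X3} nor all of T2 = {X1, X3, X4}, so the common attributes are not a superkey of either fragment. The join is lossy.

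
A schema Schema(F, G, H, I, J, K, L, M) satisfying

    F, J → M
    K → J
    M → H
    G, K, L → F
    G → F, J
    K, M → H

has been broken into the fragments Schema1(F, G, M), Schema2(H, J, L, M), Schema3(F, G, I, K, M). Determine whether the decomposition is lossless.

Chase test. Columns are F, G, H, I, J, K, L, M; row i has aⱼ where attribute j ∈ Schemai, else bᵢⱼ.
Initial tableau (one row per fragment):
  row 1: a1 a2 b13 b14 b15 b16 b17 a8
  row 2: b21 b22 a3 b24 a5 b26 a7 a8
  row 3: a1 a2 b33 a4 b35 a6 b37 a8
Rows 1 and 2 agree on M; apply M→H and equate their H entries.
Rows 1 and 3 agree on M; apply M→H and equate their H entries.
Rows 1 and 3 agree on G; apply G→F, J and equate their F, J entries.
No row becomes fully distinguished — the join is lossy.

No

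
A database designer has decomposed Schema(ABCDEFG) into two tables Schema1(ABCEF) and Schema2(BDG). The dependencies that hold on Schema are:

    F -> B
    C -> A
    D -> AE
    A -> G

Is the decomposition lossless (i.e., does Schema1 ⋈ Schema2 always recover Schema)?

Common attributes: Schema1 ∩ Schema2 = {B}.
No dependency enlarges {B}, so (B)⁺ = {B}.
The closure contains neither all of Schema1 = {ABCEF} nor all of Schema2 = {BDG}, so the common attributes are not a superkey of either fragment. The join is lossy.

No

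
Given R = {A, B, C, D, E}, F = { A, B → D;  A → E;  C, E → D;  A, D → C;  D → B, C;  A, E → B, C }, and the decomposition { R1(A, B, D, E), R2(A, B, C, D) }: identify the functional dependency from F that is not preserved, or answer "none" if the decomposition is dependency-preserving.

C, E → D

Check C, E → D: no single fragment contains all of {C, D, E}, and the restricted closure of {C, E} across the fragments never reaches {D}.
A, B → D is preserved.
A → E is preserved.
A, D → C is preserved.
D → B, C is preserved.
A, E → B, C is preserved.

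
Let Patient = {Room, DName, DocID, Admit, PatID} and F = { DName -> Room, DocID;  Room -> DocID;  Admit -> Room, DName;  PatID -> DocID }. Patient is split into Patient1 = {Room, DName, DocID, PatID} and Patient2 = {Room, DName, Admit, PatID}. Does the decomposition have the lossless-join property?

Common attributes: Patient1 ∩ Patient2 = {Room, DName, PatID}.
Closure of {Room, DName, PatID}: DName → Room, DocID applies, adding DocID. So (Room, DName, PatID)⁺ = {Room, DName, DocID, PatID}.
This closure contains every attribute of Patient1, so Patient1 ∩ Patient2 → Patient1. The join is lossless.

Yes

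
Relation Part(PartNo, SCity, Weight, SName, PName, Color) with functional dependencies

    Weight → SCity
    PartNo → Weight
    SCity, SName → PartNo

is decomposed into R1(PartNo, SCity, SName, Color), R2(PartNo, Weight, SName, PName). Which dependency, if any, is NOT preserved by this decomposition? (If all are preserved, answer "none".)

Check Weight → SCity: no single fragment contains all of {SCity, Weight}, and the restricted closure of {Weight} across the fragments never reaches {SCity}.
PartNo → Weight is preserved.
SCity, SName → PartNo is preserved.

Weight → SCity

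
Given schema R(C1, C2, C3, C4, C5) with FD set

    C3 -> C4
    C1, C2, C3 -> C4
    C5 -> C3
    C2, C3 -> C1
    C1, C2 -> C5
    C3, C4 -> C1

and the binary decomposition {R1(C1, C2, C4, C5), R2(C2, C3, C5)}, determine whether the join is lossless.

Common attributes: R1 ∩ R2 = {C2, C5}.
Closure of {C2, C5}: C5 → C3 applies, adding C3; C2, C3 → C1 applies, adding C1; C3 → C4 applies, adding C4. So (C2, C5)⁺ = {C1, C2, C3, C4, C5}.
This closure contains every attribute of R1, so R1 ∩ R2 → R1. The join is lossless.

Yes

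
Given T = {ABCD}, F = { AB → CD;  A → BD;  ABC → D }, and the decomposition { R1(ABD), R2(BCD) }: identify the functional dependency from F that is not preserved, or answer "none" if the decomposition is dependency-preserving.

AB → CD

Check AB → CD: no single fragment contains all of {ABCD}, and the restricted closure of {AB} across the fragments never reaches {CD}.
A → BD is preserved.
ABC → D is preserved.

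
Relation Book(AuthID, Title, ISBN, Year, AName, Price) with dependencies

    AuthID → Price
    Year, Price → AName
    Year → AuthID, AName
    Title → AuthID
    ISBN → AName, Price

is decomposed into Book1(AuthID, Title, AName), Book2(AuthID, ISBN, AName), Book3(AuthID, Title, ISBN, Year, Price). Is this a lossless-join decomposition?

Chase test. Columns are AuthID, Title, ISBN, Year, AName, Price; row i has aⱼ where attribute j ∈ Booki, else bᵢⱼ.
Initial tableau (one row per fragment):
  row 1: a1 a2 b13 b14 a5 b16
  row 2: a1 b22 a3 b24 a5 b26
  row 3: a1 a2 a3 a4 b35 a6
Rows 1 and 2 agree on AuthID; apply AuthID→Price and equate their Price entries.
Rows 1 and 3 agree on AuthID; apply AuthID→Price and equate their Price entries.
Rows 2 and 3 agree on ISBN; apply ISBN→AName, Price and equate their AName, Price entries.
Row 3 is now all distinguished symbols — the join is lossless.

Yes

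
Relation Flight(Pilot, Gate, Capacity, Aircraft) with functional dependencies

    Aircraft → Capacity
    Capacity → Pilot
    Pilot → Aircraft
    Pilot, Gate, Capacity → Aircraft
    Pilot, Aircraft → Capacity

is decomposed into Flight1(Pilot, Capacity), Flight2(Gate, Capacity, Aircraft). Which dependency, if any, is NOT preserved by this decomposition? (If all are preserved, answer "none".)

Aircraft → Capacity lies within Flight2.
Capacity → Pilot lies within Flight1.
Pilot → Aircraft: restricted closure across fragments reaches Aircraft.
Pilot, Gate, Capacity → Aircraft: restricted closure across fragments reaches Aircraft.
Pilot, Aircraft → Capacity: restricted closure across fragments reaches Capacity.
Every dependency is enforceable on the fragments, so the decomposition is dependency-preserving.

none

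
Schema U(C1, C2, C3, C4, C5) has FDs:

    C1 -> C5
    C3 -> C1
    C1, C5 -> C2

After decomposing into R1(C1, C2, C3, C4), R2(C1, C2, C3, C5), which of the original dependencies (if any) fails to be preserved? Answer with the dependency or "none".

none

C1 → C5 lies within R2.
C3 → C1 lies within R1.
C1, C5 → C2 lies within R2.
Every dependency is enforceable on the fragments, so the decomposition is dependency-preserving.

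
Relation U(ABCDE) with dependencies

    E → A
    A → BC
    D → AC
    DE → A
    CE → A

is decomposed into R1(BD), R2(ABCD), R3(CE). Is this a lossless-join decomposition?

No

Chase test. Columns are ABCDE; row i has aⱼ where attribute j ∈ Ri, else bᵢⱼ.
Initial tableau (one row per fragment):
  row 1: b11 a2 b13 a4 b15
  row 2: a1 a2 a3 a4 b25
  row 3: b31 b32 a3 b34 a5
Rows 1 and 2 agree on D; apply D→AC and equate their AC entries.
No row becomes fully distinguished — the join is lossy.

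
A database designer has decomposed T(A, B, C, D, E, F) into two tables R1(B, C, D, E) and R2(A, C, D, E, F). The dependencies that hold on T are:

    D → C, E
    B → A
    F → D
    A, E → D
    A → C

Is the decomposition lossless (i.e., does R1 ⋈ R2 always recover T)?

No

Common attributes: R1 ∩ R2 = {C, D, E}.
No dependency enlarges {C, D, E}, so (C, D, E)⁺ = {C, D, E}.
The closure contains neither all of R1 = {B, C, D, E} nor all of R2 = {A, C, D, E, F}, so the common attributes are not a superkey of either fragment. The join is lossy.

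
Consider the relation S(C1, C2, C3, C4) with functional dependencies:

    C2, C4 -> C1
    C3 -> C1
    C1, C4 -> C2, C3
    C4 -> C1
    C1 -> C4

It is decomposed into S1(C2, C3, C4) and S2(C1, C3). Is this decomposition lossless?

Common attributes: S1 ∩ S2 = {C3}.
Closure of {C3}: C3 → C1 applies, adding C1; C1 → C4 applies, adding C4; C1, C4 → C2, C3 applies, adding C2. So (C3)⁺ = {C1, C2, C3, C4}.
This closure contains every attribute of S1, so S1 ∩ S2 → S1. The join is lossless.

Yes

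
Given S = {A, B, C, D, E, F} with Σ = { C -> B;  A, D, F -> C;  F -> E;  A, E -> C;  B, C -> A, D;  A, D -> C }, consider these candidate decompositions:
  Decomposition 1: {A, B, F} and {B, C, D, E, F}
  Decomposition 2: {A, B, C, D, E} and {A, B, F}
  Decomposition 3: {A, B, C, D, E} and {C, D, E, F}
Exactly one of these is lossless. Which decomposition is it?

Decomposition 3

Decomposition 1: common = {B, F}, closure = {B, E, F} → lossy.
Decomposition 2: common = {A, B}, closure = {A, B} → lossy.
Decomposition 3: common = {C, D, E}, closure = {A, B, C, D, E} → lossless.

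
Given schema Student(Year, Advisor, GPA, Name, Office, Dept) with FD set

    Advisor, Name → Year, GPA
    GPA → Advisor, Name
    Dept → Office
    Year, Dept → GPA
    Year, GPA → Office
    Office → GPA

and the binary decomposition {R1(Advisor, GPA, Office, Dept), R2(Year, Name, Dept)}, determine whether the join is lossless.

Common attributes: R1 ∩ R2 = {Dept}.
Closure of {Dept}: Dept → Office applies, adding Office; Office → GPA applies, adding GPA; GPA → Advisor, Name applies, adding Advisor, Name; Advisor, Name → Year, GPA applies, adding Year. So (Dept)⁺ = {Year, Advisor, GPA, Name, Office, Dept}.
This closure contains every attribute of R1, so R1 ∩ R2 → R1. The join is lossless.

Yes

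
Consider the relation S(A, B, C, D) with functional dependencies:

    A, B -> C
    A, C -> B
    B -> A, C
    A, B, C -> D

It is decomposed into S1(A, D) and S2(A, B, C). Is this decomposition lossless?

No

Common attributes: S1 ∩ S2 = {A}.
No dependency enlarges {A}, so (A)⁺ = {A}.
The closure contains neither all of S1 = {A, D} nor all of S2 = {A, B, C}, so the common attributes are not a superkey of either fragment. The join is lossy.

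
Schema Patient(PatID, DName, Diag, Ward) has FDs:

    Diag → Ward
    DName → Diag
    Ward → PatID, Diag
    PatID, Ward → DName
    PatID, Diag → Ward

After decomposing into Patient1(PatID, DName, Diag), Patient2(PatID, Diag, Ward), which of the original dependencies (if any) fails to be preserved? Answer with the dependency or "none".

Diag → Ward lies within Patient2.
DName → Diag lies within Patient1.
Ward → PatID, Diag lies within Patient2.
PatID, Ward → DName: restricted closure across fragments reaches DName.
PatID, Diag → Ward lies within Patient2.
Every dependency is enforceable on the fragments, so the decomposition is dependency-preserving.

none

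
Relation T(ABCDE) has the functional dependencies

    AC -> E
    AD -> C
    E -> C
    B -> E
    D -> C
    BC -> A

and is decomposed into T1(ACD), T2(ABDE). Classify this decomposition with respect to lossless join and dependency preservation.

Lossless test: (AD)⁺ = {ACDE}, which contains all of one fragment — lossless.
Dependency preservation: the restricted closure of {AC} across the fragments never reaches {E}, so AC → E cannot be enforced without a join — not preserved.

lossless but not dependency-preserving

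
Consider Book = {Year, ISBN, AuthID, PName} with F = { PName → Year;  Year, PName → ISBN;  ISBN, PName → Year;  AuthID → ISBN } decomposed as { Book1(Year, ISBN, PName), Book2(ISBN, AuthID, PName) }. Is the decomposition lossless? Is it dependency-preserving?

lossless and dependency-preserving

Lossless test: (ISBN, PName)⁺ = {Year, ISBN, PName}, which contains all of one fragment — lossless.
Dependency preservation: every FD's attributes lie within a single fragment, so each can be enforced locally — preserved.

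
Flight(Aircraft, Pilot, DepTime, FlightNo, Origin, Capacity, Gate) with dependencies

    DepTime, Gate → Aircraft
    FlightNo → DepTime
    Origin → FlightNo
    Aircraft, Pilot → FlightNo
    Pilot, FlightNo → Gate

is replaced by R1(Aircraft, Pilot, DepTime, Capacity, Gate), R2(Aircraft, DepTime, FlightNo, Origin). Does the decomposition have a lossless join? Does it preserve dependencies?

Lossless test: (Aircraft, DepTime)⁺ = {Aircraft, DepTime}, which is a superkey of neither fragment — lossy.
Dependency preservation: the restricted closure of {Aircraft, Pilot} across the fragments never reaches {FlightNo}, so Aircraft, Pilot → FlightNo cannot be enforced without a join — not preserved.

lossy and not dependency-preserving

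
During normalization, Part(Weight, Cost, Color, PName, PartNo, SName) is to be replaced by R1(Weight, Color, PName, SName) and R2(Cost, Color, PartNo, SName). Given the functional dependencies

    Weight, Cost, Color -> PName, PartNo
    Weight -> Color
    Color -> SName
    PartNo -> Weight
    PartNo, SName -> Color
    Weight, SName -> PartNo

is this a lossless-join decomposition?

No

Common attributes: R1 ∩ R2 = {Color, SName}.
No dependency enlarges {Color, SName}, so (Color, SName)⁺ = {Color, SName}.
The closure contains neither all of R1 = {Weight, Color, PName, SName} nor all of R2 = {Cost, Color, PartNo, SName}, so the common attributes are not a superkey of either fragment. The join is lossy.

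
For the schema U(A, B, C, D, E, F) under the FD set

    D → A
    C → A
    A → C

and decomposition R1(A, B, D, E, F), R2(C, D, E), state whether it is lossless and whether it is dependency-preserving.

lossless but not dependency-preserving

Lossless test: (D, E)⁺ = {A, C, D, E}, which contains all of one fragment — lossless.
Dependency preservation: the restricted closure of {C} across the fragments never reaches {A}, so C → A cannot be enforced without a join — not preserved.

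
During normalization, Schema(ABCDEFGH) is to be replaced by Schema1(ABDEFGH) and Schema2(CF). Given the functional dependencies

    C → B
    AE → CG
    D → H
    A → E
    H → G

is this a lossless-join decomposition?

Common attributes: Schema1 ∩ Schema2 = {F}.
No dependency enlarges {F}, so (F)⁺ = {F}.
The closure contains neither all of Schema1 = {ABDEFGH} nor all of Schema2 = {CF}, so the common attributes are not a superkey of either fragment. The join is lossy.

No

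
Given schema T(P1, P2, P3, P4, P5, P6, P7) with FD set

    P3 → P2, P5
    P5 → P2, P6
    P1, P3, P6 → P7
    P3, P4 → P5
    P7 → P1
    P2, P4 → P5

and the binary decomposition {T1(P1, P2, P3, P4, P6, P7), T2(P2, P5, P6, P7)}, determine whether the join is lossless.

No

Common attributes: T1 ∩ T2 = {P2, P6, P7}.
Closure of {P2, P6, P7}: P7 → P1 applies, adding P1. So (P2, P6, P7)⁺ = {P1, P2, P6, P7}.
The closure contains neither all of T1 = {P1, P2, P3, P4, P6, P7} nor all of T2 = {P2, P5, P6, P7}, so the common attributes are not a superkey of either fragment. The join is lossy.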